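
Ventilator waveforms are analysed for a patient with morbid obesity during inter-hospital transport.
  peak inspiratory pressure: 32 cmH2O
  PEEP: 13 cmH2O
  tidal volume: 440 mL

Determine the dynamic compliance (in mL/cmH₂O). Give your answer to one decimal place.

Dynamic compliance = Vt / (PIP − PEEP) = 440 / (32 − 13) = 440 / 19.0 = 23.158 mL/cmH2O.

23.2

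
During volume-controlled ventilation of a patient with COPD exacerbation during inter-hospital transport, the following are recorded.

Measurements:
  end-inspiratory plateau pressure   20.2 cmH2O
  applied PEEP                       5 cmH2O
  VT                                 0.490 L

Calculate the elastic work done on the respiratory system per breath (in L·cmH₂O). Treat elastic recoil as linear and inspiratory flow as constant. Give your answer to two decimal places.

3.72

Elastic work ≈ ½ × (Pplat − PEEP) × Vt = 0.5 × (20.2 − 5) × 0.490 L = 0.5 × 15.2 × 0.490 = 3.724 L·cmH2O.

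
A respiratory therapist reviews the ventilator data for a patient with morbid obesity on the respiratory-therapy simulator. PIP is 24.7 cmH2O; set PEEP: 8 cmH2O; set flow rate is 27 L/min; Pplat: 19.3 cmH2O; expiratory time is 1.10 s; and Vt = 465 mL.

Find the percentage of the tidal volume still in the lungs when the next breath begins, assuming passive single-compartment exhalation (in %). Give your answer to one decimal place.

10.8

Flow: 27 L/min ÷ 60 = 0.45 L/s.
R = (PIP − Pplat)/V̇ = (24.7 − 19.3) / 0.45 = 5.4/0.45 = 12.0 cmH2O·s/L.
C = Vt/(Pplat − PEEP) = 465.0 / (19.3 − 8) = 465.0/11.3 = 41.15 mL/cmH2O.
τ = R × C = 12.0 × 0.04115 L/cmH2O = 0.4938 s.
Fraction remaining at end-expiration = e^(−Te/τ) = e^(−1.10/0.4938) = 0.1078 → 10.78%.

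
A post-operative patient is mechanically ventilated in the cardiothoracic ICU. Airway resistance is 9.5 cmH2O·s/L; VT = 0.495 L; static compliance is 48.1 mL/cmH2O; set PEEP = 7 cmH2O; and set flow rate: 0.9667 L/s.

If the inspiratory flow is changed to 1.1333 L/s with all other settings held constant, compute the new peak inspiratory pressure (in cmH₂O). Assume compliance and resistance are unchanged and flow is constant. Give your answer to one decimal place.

28.1

PIP = Vt/C + R·V̇ + PEEP (constant-flow equation of motion).
Only the resistive term changes: ΔPIP = R × ΔV̇ = 9.5 × (1.1333 − 0.9667) = 9.5 × 0.1666 = 1.583 cmH2O.
Original PIP = 495/48.1 + 9.5×0.9667 + 7 = 26.475 cmH2O; new PIP = 26.475 + (1.583) = 28.058 cmH2O.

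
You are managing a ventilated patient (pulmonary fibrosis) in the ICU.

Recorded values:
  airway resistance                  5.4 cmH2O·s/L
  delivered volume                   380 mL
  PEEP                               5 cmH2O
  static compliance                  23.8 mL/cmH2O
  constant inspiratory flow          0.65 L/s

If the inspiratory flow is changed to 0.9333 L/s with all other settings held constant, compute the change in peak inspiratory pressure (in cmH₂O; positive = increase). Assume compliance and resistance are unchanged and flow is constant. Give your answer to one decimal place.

PIP = Vt/C + R·V̇ + PEEP (constant-flow equation of motion).
Only the resistive term changes: ΔPIP = R × ΔV̇ = 5.4 × (0.9333 − 0.65) = 5.4 × 0.2833 = 1.53 cmH2O.

1.5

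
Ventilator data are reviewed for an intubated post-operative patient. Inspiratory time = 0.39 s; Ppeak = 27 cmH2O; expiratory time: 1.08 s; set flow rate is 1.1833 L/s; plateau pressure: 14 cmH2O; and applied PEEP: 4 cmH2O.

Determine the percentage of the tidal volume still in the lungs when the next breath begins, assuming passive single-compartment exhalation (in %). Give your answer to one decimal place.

11.9

Vt = flow × Ti = 1.1833 L/s × 0.39 s × 1000 mL/L = 461.49 mL.
R = (PIP − Pplat)/V̇ = (27 − 14) / 1.1833 = 13.0/1.1833 = 10.986 cmH2O·s/L.
C = Vt/(Pplat − PEEP) = 461.49 / (14 − 4) = 461.49/10.0 = 46.149 mL/cmH2O.
τ = R × C = 10.986 × 0.04615 L/cmH2O = 0.507 s.
Fraction remaining at end-expiration = e^(−Te/τ) = e^(−1.08/0.507) = 0.1188 → 11.88%.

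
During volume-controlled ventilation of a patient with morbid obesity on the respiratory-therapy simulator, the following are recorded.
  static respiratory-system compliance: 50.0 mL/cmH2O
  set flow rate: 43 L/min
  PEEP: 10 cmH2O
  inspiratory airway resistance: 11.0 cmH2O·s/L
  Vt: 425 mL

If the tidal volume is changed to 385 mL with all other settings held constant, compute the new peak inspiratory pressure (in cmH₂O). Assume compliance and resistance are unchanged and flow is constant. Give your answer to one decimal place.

25.6

Flow: 43 L/min ÷ 60 = 0.7167 L/s.
PIP = Vt/C + R·V̇ + PEEP (constant-flow equation of motion).
Only the elastic term changes: ΔPIP = ΔVt / C = (385 − 425) / 50.0 = -0.8 cmH2O.
Original PIP = 425/50.0 + 11.0×0.7167 + 10 = 26.384 cmH2O; new PIP = 26.384 + (-0.8) = 25.584 cmH2O.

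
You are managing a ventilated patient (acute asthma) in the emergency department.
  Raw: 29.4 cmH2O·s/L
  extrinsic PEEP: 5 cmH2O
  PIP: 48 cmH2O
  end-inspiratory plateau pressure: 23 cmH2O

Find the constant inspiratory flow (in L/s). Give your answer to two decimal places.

flow = (PIP − Pplat) / Raw = 25.0 / 29.4 = 0.8503 L/s.

0.85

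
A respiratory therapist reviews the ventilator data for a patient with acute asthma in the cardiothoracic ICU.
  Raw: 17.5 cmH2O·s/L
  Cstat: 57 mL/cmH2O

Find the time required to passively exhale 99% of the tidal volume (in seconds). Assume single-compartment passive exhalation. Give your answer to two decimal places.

4.59

τ = R × C = 17.5 × 57 mL/cmH2O = 17.5 × 0.057 L/cmH2O = 0.9975 s.
Exhaled fraction f = 1 − e^(−t/τ) → t = −τ·ln(1 − f) = −0.9975·ln(0.01) = 4.594 s.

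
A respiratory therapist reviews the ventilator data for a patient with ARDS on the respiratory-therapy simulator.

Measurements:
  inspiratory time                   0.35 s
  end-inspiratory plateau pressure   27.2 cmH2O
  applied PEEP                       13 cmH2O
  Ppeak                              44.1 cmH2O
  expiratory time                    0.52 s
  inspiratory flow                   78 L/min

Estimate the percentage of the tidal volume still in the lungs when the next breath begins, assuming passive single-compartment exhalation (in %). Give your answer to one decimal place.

28.7

Flow: 78 L/min ÷ 60 = 1.3 L/s.
Vt = flow × Ti = 1.3 L/s × 0.35 s × 1000 mL/L = 455.0 mL.
R = (PIP − Pplat)/V̇ = (44.1 − 27.2) / 1.3 = 16.9/1.3 = 13.0 cmH2O·s/L.
C = Vt/(Pplat − PEEP) = 455.0 / (27.2 − 13) = 455.0/14.2 = 32.042 mL/cmH2O.
τ = R × C = 13.0 × 0.03204 L/cmH2O = 0.4165 s.
Fraction remaining at end-expiration = e^(−Te/τ) = e^(−0.52/0.4165) = 0.2869 → 28.69%.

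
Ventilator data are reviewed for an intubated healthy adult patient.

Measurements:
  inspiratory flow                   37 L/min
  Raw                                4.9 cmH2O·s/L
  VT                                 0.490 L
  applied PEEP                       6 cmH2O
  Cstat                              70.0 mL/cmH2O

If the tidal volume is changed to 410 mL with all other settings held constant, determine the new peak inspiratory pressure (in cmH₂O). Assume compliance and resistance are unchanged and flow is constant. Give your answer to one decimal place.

14.9

Flow: 37 L/min ÷ 60 = 0.6167 L/s.
PIP = Vt/C + R·V̇ + PEEP (constant-flow equation of motion).
Only the elastic term changes: ΔPIP = ΔVt / C = (410 − 490) / 70.0 = -1.143 cmH2O.
Original PIP = 490/70.0 + 4.9×0.6167 + 6 = 16.022 cmH2O; new PIP = 16.022 + (-1.143) = 14.879 cmH2O.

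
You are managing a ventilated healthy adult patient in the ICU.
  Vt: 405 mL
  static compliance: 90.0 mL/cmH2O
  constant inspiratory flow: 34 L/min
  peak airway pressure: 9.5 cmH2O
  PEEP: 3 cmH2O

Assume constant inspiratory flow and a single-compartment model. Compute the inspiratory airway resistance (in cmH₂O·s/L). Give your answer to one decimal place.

Flow: 34 L/min ÷ 60 = 0.5667 L/s.
Equation of motion (constant flow): PIP = Vt/C + R·V̇ + PEEP.
R·V̇ = PIP − Vt/C − PEEP = 9.5 − 405/90.0 − 3 = 9.5 − 4.5 − 3 = 2.0 cmH2O.
R = 2.0 / 0.5667 = 3.529 cmH2O·s/L.

3.5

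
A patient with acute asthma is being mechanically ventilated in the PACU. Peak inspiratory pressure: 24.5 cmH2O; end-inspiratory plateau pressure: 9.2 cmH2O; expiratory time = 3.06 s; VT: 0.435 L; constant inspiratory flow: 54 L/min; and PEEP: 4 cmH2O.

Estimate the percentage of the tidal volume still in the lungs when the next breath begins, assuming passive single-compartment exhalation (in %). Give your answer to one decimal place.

11.6

Flow: 54 L/min ÷ 60 = 0.9 L/s.
R = (PIP − Pplat)/V̇ = (24.5 − 9.2) / 0.9 = 15.3/0.9 = 17.0 cmH2O·s/L.
C = Vt/(Pplat − PEEP) = 435.0 / (9.2 − 4) = 435.0/5.2 = 83.654 mL/cmH2O.
τ = R × C = 17.0 × 0.08365 L/cmH2O = 1.422 s.
Fraction remaining at end-expiration = e^(−Te/τ) = e^(−3.06/1.422) = 0.1163 → 11.63%.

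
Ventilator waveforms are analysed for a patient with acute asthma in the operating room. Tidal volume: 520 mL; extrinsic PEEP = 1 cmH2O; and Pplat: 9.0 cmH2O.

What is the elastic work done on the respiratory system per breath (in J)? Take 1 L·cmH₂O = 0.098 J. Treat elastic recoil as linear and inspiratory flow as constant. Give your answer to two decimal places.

Elastic work ≈ ½ × (Pplat − PEEP) × Vt = 0.5 × (9.0 − 1) × 0.520 L = 0.5 × 8.0 × 0.520 = 2.08 L·cmH2O.
× 0.098 J/(L·cmH2O) → 0.2038 J.

0.20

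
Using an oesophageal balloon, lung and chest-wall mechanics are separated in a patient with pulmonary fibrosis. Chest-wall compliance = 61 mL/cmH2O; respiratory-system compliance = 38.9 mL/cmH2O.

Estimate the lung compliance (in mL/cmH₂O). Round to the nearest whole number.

1/CL = 1/Crs − 1/Ccw.
1/CL = 1/38.9 − 1/61 = 0.009313.
CL = 107.38 mL/cmH2O.

107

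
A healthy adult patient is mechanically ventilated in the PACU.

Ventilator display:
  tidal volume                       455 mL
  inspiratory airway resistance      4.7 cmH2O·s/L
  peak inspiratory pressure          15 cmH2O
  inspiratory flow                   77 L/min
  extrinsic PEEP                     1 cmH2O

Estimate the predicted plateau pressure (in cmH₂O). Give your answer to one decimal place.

9.0

Flow: 77 L/min ÷ 60 = 1.2833 L/s.
Pplat = PIP − Raw × flow = 15 − 4.7 × 1.2833 = 15 − 6.032 = 8.968 cmH2O.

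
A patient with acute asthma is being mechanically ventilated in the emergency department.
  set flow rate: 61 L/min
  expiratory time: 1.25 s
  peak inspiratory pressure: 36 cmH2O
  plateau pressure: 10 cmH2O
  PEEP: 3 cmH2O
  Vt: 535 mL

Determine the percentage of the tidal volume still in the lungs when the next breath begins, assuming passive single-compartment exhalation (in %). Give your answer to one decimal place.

Flow: 61 L/min ÷ 60 = 1.0167 L/s.
R = (PIP − Pplat)/V̇ = (36 − 10) / 1.0167 = 26.0/1.0167 = 25.573 cmH2O·s/L.
C = Vt/(Pplat − PEEP) = 535.0 / (10 − 3) = 535.0/7.0 = 76.429 mL/cmH2O.
τ = R × C = 25.573 × 0.07643 L/cmH2O = 1.955 s.
Fraction remaining at end-expiration = e^(−Te/τ) = e^(−1.25/1.955) = 0.5276 → 52.76%.

52.8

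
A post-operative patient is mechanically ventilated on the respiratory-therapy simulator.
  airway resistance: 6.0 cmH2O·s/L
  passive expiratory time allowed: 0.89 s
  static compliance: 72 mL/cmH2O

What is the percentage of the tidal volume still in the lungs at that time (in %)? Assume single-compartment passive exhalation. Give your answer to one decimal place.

τ = R × C = 6.0 × 72 mL/cmH2O = 6.0 × 0.072 L/cmH2O = 0.432 s.
Passive exhalation: V(t)/V₀ = e^(−t/τ) = e^(−0.89/0.432) = 0.1274.
Fraction remaining = 0.1274 → 12.74%.

12.7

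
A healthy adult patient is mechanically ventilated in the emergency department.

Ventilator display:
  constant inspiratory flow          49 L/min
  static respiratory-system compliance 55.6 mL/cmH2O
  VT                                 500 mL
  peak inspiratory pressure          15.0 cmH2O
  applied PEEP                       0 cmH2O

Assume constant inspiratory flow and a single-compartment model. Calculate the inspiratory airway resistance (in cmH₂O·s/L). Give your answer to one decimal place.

7.4

Flow: 49 L/min ÷ 60 = 0.8167 L/s.
Equation of motion (constant flow): PIP = Vt/C + R·V̇ + PEEP.
R·V̇ = PIP − Vt/C − PEEP = 15.0 − 500/55.6 − 0 = 15.0 − 8.993 − 0 = 6.007 cmH2O.
R = 6.007 / 0.8167 = 7.355 cmH2O·s/L.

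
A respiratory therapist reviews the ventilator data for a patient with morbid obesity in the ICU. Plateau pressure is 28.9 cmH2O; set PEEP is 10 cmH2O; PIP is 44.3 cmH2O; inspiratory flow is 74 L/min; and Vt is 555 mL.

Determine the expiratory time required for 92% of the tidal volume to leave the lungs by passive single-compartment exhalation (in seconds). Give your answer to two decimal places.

0.93

Flow: 74 L/min ÷ 60 = 1.2333 L/s.
R = (PIP − Pplat)/V̇ = (44.3 − 28.9) / 1.2333 = 15.4/1.2333 = 12.487 cmH2O·s/L.
C = Vt/(Pplat − PEEP) = 555.0 / (28.9 − 10) = 555.0/18.9 = 29.365 mL/cmH2O.
τ = R × C = 12.487 × 0.02937 L/cmH2O = 0.3667 s.
t = −τ·ln(1 − 0.92) = −0.3667·ln(0.08) = 0.9262 s.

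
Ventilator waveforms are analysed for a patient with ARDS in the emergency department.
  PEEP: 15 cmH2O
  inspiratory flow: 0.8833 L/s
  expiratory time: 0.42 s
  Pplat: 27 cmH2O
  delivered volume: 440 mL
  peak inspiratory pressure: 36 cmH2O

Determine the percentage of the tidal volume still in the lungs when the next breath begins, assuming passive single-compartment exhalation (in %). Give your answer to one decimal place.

R = (PIP − Pplat)/V̇ = (36 − 27) / 0.8833 = 9.0/0.8833 = 10.189 cmH2O·s/L.
C = Vt/(Pplat − PEEP) = 440.0 / (27 − 15) = 440.0/12.0 = 36.667 mL/cmH2O.
τ = R × C = 10.189 × 0.03667 L/cmH2O = 0.3736 s.
Fraction remaining at end-expiration = e^(−Te/τ) = e^(−0.42/0.3736) = 0.3249 → 32.49%.

32.5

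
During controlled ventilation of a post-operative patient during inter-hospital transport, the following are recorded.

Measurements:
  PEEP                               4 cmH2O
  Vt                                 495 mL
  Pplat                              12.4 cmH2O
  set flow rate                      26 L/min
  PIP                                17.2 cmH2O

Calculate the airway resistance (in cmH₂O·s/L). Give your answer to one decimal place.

Flow: 26 L/min ÷ 60 = 0.4333 L/s.
Raw = (PIP − Pplat) / flow = (17.2 − 12.4) / 0.4333 = 4.8 / 0.4333 = 11.078 cmH2O·s/L.

11.1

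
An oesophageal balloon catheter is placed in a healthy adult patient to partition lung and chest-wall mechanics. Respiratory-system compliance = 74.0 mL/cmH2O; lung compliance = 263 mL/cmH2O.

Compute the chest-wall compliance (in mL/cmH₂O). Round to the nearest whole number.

103

1/Ccw = 1/Crs − 1/CL.
1/Ccw = 1/74.0 − 1/263 = 0.009711.
Ccw = 102.98 mL/cmH2O.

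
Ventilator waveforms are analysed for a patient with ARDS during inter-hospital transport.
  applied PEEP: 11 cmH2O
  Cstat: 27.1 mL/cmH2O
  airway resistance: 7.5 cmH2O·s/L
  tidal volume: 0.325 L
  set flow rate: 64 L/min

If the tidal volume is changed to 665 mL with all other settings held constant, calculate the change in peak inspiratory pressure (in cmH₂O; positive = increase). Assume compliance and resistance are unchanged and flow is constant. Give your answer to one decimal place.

12.5

PIP = Vt/C + R·V̇ + PEEP (constant-flow equation of motion).
Only the elastic term changes: ΔPIP = ΔVt / C = (665 − 325) / 27.1 = 12.546 cmH2O.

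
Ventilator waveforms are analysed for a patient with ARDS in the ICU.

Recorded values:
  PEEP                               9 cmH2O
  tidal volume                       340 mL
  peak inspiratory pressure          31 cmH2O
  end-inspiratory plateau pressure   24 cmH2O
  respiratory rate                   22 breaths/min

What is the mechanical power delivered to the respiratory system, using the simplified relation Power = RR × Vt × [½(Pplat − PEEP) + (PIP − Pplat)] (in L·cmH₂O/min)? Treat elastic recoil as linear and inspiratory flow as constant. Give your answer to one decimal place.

Per-breath work = Vt × [½(Pplat−PEEP) + (PIP−Pplat)] = 0.340 × [0.5×15.0 + 7.0] = 0.340 × 14.5 = 4.93 L·cmH2O.
Power = 22 × 4.93 = 108.46 L·cmH2O/min.

108.5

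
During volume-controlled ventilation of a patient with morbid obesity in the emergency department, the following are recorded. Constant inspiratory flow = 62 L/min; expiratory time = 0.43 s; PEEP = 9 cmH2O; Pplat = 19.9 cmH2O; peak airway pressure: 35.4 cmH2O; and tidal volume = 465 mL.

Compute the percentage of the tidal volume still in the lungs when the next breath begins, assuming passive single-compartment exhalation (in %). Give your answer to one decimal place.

Flow: 62 L/min ÷ 60 = 1.0333 L/s.
R = (PIP − Pplat)/V̇ = (35.4 − 19.9) / 1.0333 = 15.5/1.0333 = 15.0 cmH2O·s/L.
C = Vt/(Pplat − PEEP) = 465.0 / (19.9 − 9) = 465.0/10.9 = 42.661 mL/cmH2O.
τ = R × C = 15.0 × 0.04266 L/cmH2O = 0.6399 s.
Fraction remaining at end-expiration = e^(−Te/τ) = e^(−0.43/0.6399) = 0.5107 → 51.07%.

51.1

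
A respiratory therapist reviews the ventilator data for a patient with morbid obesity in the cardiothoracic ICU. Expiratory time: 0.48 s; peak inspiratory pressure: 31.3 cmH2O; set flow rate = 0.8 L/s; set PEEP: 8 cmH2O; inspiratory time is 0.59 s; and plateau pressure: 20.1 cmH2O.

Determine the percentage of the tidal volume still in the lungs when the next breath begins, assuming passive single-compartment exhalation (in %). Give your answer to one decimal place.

41.5

Vt = flow × Ti = 0.8 L/s × 0.59 s × 1000 mL/L = 472.0 mL.
R = (PIP − Pplat)/V̇ = (31.3 − 20.1) / 0.8 = 11.2/0.8 = 14.0 cmH2O·s/L.
C = Vt/(Pplat − PEEP) = 472.0 / (20.1 − 8) = 472.0/12.1 = 39.008 mL/cmH2O.
τ = R × C = 14.0 × 0.03901 L/cmH2O = 0.5461 s.
Fraction remaining at end-expiration = e^(−Te/τ) = e^(−0.48/0.5461) = 0.4152 → 41.52%.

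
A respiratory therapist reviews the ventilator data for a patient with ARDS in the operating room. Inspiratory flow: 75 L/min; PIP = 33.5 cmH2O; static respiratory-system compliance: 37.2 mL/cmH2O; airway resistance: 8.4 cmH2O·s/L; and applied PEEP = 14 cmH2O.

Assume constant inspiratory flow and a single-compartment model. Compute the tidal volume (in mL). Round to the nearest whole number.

Flow: 75 L/min ÷ 60 = 1.25 L/s.
Equation of motion (constant flow): PIP = Vt/C + R·V̇ + PEEP.
Vt/C = PIP − R·V̇ − PEEP = 33.5 − 10.5 − 14 = 9.0 cmH2O.
Vt = C × 9.0 = 37.2 × 9.0 = 334.8 mL.

335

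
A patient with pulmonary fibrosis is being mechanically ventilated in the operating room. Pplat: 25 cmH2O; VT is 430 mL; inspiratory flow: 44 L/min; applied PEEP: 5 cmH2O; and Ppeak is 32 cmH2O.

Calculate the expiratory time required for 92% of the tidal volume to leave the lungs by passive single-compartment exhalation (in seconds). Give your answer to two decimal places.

Flow: 44 L/min ÷ 60 = 0.7333 L/s.
R = (PIP − Pplat)/V̇ = (32 − 25) / 0.7333 = 7.0/0.7333 = 9.546 cmH2O·s/L.
C = Vt/(Pplat − PEEP) = 430.0 / (25 − 5) = 430.0/20.0 = 21.5 mL/cmH2O.
τ = R × C = 9.546 × 0.0215 L/cmH2O = 0.2052 s.
t = −τ·ln(1 − 0.92) = −0.2052·ln(0.08) = 0.5183 s.

0.52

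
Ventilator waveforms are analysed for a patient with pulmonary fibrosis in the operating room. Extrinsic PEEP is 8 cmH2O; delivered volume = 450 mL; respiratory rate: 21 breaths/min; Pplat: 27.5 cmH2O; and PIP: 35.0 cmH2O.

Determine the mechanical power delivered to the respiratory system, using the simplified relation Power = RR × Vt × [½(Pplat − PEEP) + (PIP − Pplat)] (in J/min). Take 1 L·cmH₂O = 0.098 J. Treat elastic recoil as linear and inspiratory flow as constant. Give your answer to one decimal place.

Per-breath work = Vt × [½(Pplat−PEEP) + (PIP−Pplat)] = 0.450 × [0.5×19.5 + 7.5] = 0.450 × 17.25 = 7.763 L·cmH2O.
Power = 21 × 7.763 = 163.02 L·cmH2O/min.
× 0.098 J/(L·cmH2O) → 15.976 J/min.

16.0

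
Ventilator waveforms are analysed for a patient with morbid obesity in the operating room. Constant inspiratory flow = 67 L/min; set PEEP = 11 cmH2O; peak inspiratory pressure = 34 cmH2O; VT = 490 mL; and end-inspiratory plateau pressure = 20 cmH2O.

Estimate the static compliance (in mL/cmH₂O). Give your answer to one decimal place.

54.4

Cstat = Vt / (Pplat − PEEP) = 490 / (20 − 11) = 490 / 9.0 = 54.444 mL/cmH2O.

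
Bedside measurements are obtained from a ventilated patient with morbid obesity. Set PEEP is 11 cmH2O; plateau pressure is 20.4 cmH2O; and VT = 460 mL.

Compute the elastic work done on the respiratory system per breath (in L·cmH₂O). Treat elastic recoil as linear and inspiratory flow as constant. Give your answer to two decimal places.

Elastic work ≈ ½ × (Pplat − PEEP) × Vt = 0.5 × (20.4 − 11) × 0.460 L = 0.5 × 9.4 × 0.460 = 2.162 L·cmH2O.

2.16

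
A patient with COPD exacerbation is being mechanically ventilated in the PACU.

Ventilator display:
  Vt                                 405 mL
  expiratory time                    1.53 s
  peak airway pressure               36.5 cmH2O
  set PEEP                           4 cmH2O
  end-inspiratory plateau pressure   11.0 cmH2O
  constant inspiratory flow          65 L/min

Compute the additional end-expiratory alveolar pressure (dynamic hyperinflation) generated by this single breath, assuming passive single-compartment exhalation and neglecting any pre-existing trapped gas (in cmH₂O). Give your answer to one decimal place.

2.3

Flow: 65 L/min ÷ 60 = 1.0833 L/s.
R = (PIP − Pplat)/V̇ = (36.5 − 11.0) / 1.0833 = 25.5/1.0833 = 23.539 cmH2O·s/L.
C = Vt/(Pplat − PEEP) = 405.0 / (11.0 − 4) = 405.0/7.0 = 57.857 mL/cmH2O.
τ = R × C = 23.539 × 0.05786 L/cmH2O = 1.362 s.
Fraction remaining = e^(−Te/τ) = e^(−1.53/1.362) = 0.3252; trapped volume = 405.0 × 0.3252 = 131.71 mL.
Additional alveolar pressure from trapping ≈ V_trapped / C = 131.71 / 57.857 = 2.276 cmH2O.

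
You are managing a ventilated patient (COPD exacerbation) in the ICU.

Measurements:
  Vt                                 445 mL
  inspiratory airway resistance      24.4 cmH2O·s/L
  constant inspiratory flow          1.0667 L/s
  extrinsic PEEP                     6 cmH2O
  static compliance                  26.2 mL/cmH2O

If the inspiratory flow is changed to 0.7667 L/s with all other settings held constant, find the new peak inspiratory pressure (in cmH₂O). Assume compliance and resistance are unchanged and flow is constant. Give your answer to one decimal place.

PIP = Vt/C + R·V̇ + PEEP (constant-flow equation of motion).
Only the resistive term changes: ΔPIP = R × ΔV̇ = 24.4 × (0.7667 − 1.0667) = 24.4 × -0.3 = -7.32 cmH2O.
Original PIP = 445/26.2 + 24.4×1.0667 + 6 = 49.012 cmH2O; new PIP = 49.012 + (-7.32) = 41.692 cmH2O.

41.7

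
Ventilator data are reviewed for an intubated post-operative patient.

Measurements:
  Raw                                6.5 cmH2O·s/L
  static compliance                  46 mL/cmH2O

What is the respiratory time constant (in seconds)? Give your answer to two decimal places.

0.30

τ = R × C = 6.5 × 46 mL/cmH2O = 6.5 × 0.046 L/cmH2O = 0.299 s.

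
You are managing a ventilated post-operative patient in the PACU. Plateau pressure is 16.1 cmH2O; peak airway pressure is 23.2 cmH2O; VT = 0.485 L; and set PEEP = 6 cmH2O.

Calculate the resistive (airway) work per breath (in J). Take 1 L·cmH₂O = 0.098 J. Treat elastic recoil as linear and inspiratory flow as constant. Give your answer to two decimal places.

0.34

With constant inspiratory flow the resistive pressure is constant at PIP − Pplat = 23.2 − 16.1 = 7.1 cmH2O, so resistive work = 7.1 × 0.485 = 3.444 L·cmH2O.
× 0.098 J/(L·cmH2O) → 0.3375 J.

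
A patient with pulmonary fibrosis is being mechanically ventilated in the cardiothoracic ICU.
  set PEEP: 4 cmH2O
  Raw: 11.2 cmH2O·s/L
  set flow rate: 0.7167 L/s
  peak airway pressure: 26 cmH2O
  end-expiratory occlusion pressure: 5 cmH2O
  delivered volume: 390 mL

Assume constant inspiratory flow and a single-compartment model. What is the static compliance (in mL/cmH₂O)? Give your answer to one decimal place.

Total PEEP = 5 cmH2O (set 4 + intrinsic 1); this is the baseline alveolar pressure.
Equation of motion (constant flow): PIP = Vt/C + R·V̇ + PEEP.
Vt/C = PIP − R·V̇ − PEEP = 26 − 11.2×0.7167 − 5 = 26 − 8.027 − 5 = 12.973 cmH2O.
C = Vt / 12.973 = 390 / 12.973 = 30.062 mL/cmH2O.

30.1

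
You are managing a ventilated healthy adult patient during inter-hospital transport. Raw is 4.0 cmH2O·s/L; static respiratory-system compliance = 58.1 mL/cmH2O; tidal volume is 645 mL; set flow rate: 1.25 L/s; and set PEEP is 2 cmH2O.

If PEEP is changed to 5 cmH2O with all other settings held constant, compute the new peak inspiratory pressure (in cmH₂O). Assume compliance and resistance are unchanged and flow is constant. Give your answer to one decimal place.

PIP = Vt/C + R·V̇ + PEEP (constant-flow equation of motion).
Only the baseline term changes: ΔPIP = ΔPEEP = 5 − 2 = 3.0 cmH2O.
Original PIP = 645/58.1 + 4.0×1.25 + 2 = 18.102 cmH2O; new PIP = 18.102 + (3.0) = 21.102 cmH2O.

21.1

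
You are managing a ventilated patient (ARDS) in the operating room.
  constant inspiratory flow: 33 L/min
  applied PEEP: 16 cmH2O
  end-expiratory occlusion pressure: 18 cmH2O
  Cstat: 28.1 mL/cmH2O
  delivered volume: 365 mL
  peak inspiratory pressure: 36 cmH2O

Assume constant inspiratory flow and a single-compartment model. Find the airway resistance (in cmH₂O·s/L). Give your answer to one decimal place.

Flow: 33 L/min ÷ 60 = 0.55 L/s.
Total PEEP = 18 cmH2O (set 16 + intrinsic 2); this is the baseline alveolar pressure.
Equation of motion (constant flow): PIP = Vt/C + R·V̇ + PEEP.
R·V̇ = PIP − Vt/C − PEEP = 36 − 365/28.1 − 18 = 36 − 12.989 − 18 = 5.011 cmH2O.
R = 5.011 / 0.55 = 9.111 cmH2O·s/L.

9.1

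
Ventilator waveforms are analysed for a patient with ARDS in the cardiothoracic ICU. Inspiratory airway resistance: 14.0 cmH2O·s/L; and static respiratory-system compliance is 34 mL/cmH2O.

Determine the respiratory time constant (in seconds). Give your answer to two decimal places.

0.48

τ = R × C = 14.0 × 34 mL/cmH2O = 14.0 × 0.034 L/cmH2O = 0.476 s.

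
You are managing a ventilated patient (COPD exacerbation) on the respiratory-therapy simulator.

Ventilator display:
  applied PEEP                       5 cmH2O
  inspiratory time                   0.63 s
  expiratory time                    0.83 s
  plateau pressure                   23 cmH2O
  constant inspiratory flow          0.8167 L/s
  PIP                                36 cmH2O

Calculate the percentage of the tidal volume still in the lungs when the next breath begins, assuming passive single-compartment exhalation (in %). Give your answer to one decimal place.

Vt = flow × Ti = 0.8167 L/s × 0.63 s × 1000 mL/L = 514.52 mL.
R = (PIP − Pplat)/V̇ = (36 − 23) / 0.8167 = 13.0/0.8167 = 15.918 cmH2O·s/L.
C = Vt/(Pplat − PEEP) = 514.52 / (23 − 5) = 514.52/18.0 = 28.584 mL/cmH2O.
τ = R × C = 15.918 × 0.02858 L/cmH2O = 0.4549 s.
Fraction remaining at end-expiration = e^(−Te/τ) = e^(−0.83/0.4549) = 0.1613 → 16.13%.

16.1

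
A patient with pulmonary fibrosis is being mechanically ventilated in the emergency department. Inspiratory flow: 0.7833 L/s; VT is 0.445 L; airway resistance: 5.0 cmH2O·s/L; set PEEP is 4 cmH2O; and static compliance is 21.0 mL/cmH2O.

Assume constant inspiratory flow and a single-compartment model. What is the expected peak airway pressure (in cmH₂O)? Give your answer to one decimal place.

Equation of motion (constant flow): PIP = Vt/C + R·V̇ + PEEP.
PIP = 445/21.0 + 5.0×0.7833 + 4 = 21.19 + 3.917 + 4 = 29.107 cmH2O.

29.1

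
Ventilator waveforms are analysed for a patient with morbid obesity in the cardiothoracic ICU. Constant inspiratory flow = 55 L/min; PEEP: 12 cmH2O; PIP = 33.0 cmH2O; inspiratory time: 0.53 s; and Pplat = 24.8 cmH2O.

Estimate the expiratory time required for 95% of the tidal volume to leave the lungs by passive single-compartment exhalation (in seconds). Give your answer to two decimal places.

1.02

Flow: 55 L/min ÷ 60 = 0.9167 L/s.
Vt = flow × Ti = 0.9167 L/s × 0.53 s × 1000 mL/L = 485.85 mL.
R = (PIP − Pplat)/V̇ = (33.0 − 24.8) / 0.9167 = 8.2/0.9167 = 8.945 cmH2O·s/L.
C = Vt/(Pplat − PEEP) = 485.85 / (24.8 − 12) = 485.85/12.8 = 37.957 mL/cmH2O.
τ = R × C = 8.945 × 0.03796 L/cmH2O = 0.3396 s.
t = −τ·ln(1 − 0.95) = −0.3396·ln(0.05) = 1.017 s.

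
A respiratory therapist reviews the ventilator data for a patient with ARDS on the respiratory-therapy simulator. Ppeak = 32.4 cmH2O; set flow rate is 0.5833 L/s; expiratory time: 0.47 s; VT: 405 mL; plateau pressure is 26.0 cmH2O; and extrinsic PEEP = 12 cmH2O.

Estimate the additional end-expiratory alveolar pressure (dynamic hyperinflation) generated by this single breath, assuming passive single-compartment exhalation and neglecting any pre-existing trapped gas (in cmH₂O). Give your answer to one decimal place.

3.2

R = (PIP − Pplat)/V̇ = (32.4 − 26.0) / 0.5833 = 6.4/0.5833 = 10.972 cmH2O·s/L.
C = Vt/(Pplat − PEEP) = 405.0 / (26.0 − 12) = 405.0/14.0 = 28.929 mL/cmH2O.
τ = R × C = 10.972 × 0.02893 L/cmH2O = 0.3174 s.
Fraction remaining = e^(−Te/τ) = e^(−0.47/0.3174) = 0.2275; trapped volume = 405.0 × 0.2275 = 92.138 mL.
Additional alveolar pressure from trapping ≈ V_trapped / C = 92.138 / 28.929 = 3.185 cmH2O.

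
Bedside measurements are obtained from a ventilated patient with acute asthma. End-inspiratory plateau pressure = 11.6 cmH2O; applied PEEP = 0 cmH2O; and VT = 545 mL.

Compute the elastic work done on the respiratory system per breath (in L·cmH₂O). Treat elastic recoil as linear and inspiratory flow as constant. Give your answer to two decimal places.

3.16

Elastic work ≈ ½ × (Pplat − PEEP) × Vt = 0.5 × (11.6 − 0) × 0.545 L = 0.5 × 11.6 × 0.545 = 3.161 L·cmH2O.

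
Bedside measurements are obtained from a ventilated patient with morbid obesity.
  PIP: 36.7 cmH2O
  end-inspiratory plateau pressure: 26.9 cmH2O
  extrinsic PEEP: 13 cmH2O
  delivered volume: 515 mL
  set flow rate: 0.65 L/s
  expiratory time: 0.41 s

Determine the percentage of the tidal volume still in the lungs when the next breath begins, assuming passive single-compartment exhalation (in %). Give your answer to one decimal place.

R = (PIP − Pplat)/V̇ = (36.7 − 26.9) / 0.65 = 9.8/0.65 = 15.077 cmH2O·s/L.
C = Vt/(Pplat − PEEP) = 515.0 / (26.9 − 13) = 515.0/13.9 = 37.05 mL/cmH2O.
τ = R × C = 15.077 × 0.03705 L/cmH2O = 0.5586 s.
Fraction remaining at end-expiration = e^(−Te/τ) = e^(−0.41/0.5586) = 0.48 → 48.0%.

48.0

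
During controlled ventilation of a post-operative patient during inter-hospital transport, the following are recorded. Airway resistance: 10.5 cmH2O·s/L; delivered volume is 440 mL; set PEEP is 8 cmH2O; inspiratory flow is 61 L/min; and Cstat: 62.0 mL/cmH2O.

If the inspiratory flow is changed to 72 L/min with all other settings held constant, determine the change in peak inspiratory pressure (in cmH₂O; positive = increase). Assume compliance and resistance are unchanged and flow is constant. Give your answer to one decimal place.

1.9

Flow: 61 L/min ÷ 60 = 1.0167 L/s.
New flow: 72 L/min ÷ 60 = 1.2 L/s.
PIP = Vt/C + R·V̇ + PEEP (constant-flow equation of motion).
Only the resistive term changes: ΔPIP = R × ΔV̇ = 10.5 × (1.2 − 1.0167) = 10.5 × 0.1833 = 1.925 cmH2O.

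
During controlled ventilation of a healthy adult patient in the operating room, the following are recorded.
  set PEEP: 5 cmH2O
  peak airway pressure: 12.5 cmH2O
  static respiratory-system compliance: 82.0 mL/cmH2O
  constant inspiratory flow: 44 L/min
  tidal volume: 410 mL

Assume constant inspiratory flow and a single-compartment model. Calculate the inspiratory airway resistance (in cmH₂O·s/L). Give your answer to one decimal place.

Flow: 44 L/min ÷ 60 = 0.7333 L/s.
Equation of motion (constant flow): PIP = Vt/C + R·V̇ + PEEP.
R·V̇ = PIP − Vt/C − PEEP = 12.5 − 410/82.0 − 5 = 12.5 − 5.0 − 5 = 2.5 cmH2O.
R = 2.5 / 0.7333 = 3.409 cmH2O·s/L.

3.4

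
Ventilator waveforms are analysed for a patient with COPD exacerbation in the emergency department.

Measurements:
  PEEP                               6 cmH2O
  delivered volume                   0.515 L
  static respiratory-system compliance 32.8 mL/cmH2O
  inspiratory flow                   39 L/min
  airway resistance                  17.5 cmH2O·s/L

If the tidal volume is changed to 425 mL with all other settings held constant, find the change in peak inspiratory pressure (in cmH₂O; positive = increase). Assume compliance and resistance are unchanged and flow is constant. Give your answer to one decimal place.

PIP = Vt/C + R·V̇ + PEEP (constant-flow equation of motion).
Only the elastic term changes: ΔPIP = ΔVt / C = (425 − 515) / 32.8 = -2.744 cmH2O.

-2.7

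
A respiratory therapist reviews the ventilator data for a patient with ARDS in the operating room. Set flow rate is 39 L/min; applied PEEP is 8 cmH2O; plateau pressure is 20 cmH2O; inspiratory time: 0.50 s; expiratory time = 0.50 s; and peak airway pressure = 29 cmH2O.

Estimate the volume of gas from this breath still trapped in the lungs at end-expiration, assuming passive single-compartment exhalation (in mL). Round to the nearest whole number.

86

Flow: 39 L/min ÷ 60 = 0.65 L/s.
Vt = flow × Ti = 0.65 L/s × 0.50 s × 1000 mL/L = 325.0 mL.
R = (PIP − Pplat)/V̇ = (29 − 20) / 0.65 = 9.0/0.65 = 13.846 cmH2O·s/L.
C = Vt/(Pplat − PEEP) = 325.0 / (20 − 8) = 325.0/12.0 = 27.083 mL/cmH2O.
τ = R × C = 13.846 × 0.02708 L/cmH2O = 0.3749 s.
Fraction remaining = e^(−Te/τ) = e^(−0.50/0.3749) = 0.2635.
Trapped volume = 325.0 × 0.2635 = 85.638 mL.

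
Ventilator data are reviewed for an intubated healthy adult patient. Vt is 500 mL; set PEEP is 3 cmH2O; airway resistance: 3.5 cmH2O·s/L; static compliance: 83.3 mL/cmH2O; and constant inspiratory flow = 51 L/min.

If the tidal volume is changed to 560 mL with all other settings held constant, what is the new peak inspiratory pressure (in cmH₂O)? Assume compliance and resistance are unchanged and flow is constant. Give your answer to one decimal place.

12.7

Flow: 51 L/min ÷ 60 = 0.85 L/s.
PIP = Vt/C + R·V̇ + PEEP (constant-flow equation of motion).
Only the elastic term changes: ΔPIP = ΔVt / C = (560 − 500) / 83.3 = 0.7203 cmH2O.
Original PIP = 500/83.3 + 3.5×0.85 + 3 = 11.977 cmH2O; new PIP = 11.977 + (0.7203) = 12.697 cmH2O.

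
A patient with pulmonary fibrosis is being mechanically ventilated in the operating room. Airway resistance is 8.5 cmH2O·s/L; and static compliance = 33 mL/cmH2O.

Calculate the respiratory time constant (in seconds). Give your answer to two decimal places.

0.28

τ = R × C = 8.5 × 33 mL/cmH2O = 8.5 × 0.033 L/cmH2O = 0.2805 s.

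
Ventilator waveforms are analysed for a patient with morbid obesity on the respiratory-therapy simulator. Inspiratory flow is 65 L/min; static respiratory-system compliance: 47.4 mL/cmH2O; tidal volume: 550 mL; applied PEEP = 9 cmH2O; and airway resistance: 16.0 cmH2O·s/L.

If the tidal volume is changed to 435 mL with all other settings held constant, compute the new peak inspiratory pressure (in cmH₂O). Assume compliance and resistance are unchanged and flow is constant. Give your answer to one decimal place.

Flow: 65 L/min ÷ 60 = 1.0833 L/s.
PIP = Vt/C + R·V̇ + PEEP (constant-flow equation of motion).
Only the elastic term changes: ΔPIP = ΔVt / C = (435 − 550) / 47.4 = -2.426 cmH2O.
Original PIP = 550/47.4 + 16.0×1.0833 + 9 = 37.936 cmH2O; new PIP = 37.936 + (-2.426) = 35.51 cmH2O.

35.5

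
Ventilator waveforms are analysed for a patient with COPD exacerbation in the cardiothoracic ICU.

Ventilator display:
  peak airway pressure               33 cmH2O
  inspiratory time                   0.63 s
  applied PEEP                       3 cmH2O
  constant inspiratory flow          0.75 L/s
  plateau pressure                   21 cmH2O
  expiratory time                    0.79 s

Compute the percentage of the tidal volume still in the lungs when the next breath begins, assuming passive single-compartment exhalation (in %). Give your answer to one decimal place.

Vt = flow × Ti = 0.75 L/s × 0.63 s × 1000 mL/L = 472.5 mL.
R = (PIP − Pplat)/V̇ = (33 − 21) / 0.75 = 12.0/0.75 = 16.0 cmH2O·s/L.
C = Vt/(Pplat − PEEP) = 472.5 / (21 − 3) = 472.5/18.0 = 26.25 mL/cmH2O.
τ = R × C = 16.0 × 0.02625 L/cmH2O = 0.42 s.
Fraction remaining at end-expiration = e^(−Te/τ) = e^(−0.79/0.42) = 0.1524 → 15.24%.

15.2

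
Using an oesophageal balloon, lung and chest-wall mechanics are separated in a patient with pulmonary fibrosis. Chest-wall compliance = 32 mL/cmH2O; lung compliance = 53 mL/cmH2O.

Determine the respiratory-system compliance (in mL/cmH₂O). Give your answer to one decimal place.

20.0

Lung and chest wall are elastances in series: 1/Crs = 1/CL + 1/Ccw.
1/Crs = 1/53 + 1/32 = 0.05012.
Crs = 19.952 mL/cmH2O.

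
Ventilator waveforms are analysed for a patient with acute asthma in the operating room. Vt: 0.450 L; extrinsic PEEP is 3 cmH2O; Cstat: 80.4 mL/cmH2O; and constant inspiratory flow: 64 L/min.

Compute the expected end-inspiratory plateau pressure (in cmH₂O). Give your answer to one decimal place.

Pplat = PEEP + Vt / Cstat = 3 + 450 / 80.4 = 3 + 5.597 = 8.597 cmH2O.

8.6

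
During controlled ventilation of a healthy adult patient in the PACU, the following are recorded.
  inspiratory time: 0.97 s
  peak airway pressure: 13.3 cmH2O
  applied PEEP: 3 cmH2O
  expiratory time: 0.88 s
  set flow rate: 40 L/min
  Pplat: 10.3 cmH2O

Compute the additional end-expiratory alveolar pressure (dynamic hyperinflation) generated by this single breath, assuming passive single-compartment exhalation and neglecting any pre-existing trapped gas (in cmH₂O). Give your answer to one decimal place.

Flow: 40 L/min ÷ 60 = 0.6667 L/s.
Vt = flow × Ti = 0.6667 L/s × 0.97 s × 1000 mL/L = 646.7 mL.
R = (PIP − Pplat)/V̇ = (13.3 − 10.3) / 0.6667 = 3.0/0.6667 = 4.5 cmH2O·s/L.
C = Vt/(Pplat − PEEP) = 646.7 / (10.3 − 3) = 646.7/7.3 = 88.589 mL/cmH2O.
τ = R × C = 4.5 × 0.08859 L/cmH2O = 0.3987 s.
Fraction remaining = e^(−Te/τ) = e^(−0.88/0.3987) = 0.11; trapped volume = 646.7 × 0.11 = 71.137 mL.
Additional alveolar pressure from trapping ≈ V_trapped / C = 71.137 / 88.589 = 0.803 cmH2O.

0.8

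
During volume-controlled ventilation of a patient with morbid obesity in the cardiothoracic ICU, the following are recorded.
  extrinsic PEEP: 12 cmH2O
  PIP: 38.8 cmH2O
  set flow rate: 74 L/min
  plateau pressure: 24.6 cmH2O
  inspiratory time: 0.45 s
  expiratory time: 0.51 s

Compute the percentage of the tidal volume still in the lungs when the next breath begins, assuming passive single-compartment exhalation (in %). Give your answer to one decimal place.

36.6

Flow: 74 L/min ÷ 60 = 1.2333 L/s.
Vt = flow × Ti = 1.2333 L/s × 0.45 s × 1000 mL/L = 554.99 mL.
R = (PIP − Pplat)/V̇ = (38.8 − 24.6) / 1.2333 = 14.2/1.2333 = 11.514 cmH2O·s/L.
C = Vt/(Pplat − PEEP) = 554.99 / (24.6 − 12) = 554.99/12.6 = 44.047 mL/cmH2O.
τ = R × C = 11.514 × 0.04405 L/cmH2O = 0.5072 s.
Fraction remaining at end-expiration = e^(−Te/τ) = e^(−0.51/0.5072) = 0.3659 → 36.59%.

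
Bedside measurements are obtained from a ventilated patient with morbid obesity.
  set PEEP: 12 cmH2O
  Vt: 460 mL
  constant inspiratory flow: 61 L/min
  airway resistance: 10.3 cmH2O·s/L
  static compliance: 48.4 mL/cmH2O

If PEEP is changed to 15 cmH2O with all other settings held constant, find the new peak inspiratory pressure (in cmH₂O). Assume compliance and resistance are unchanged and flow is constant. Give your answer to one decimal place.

35.0

Flow: 61 L/min ÷ 60 = 1.0167 L/s.
PIP = Vt/C + R·V̇ + PEEP (constant-flow equation of motion).
Only the baseline term changes: ΔPIP = ΔPEEP = 15 − 12 = 3.0 cmH2O.
Original PIP = 460/48.4 + 10.3×1.0167 + 12 = 31.976 cmH2O; new PIP = 31.976 + (3.0) = 34.976 cmH2O.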